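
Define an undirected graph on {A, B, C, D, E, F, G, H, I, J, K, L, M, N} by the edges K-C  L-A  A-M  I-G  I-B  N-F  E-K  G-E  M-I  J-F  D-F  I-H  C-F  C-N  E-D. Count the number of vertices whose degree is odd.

Degrees: A:2, B:1, C:3, D:2, E:3, F:4, G:2, H:1, I:4, J:1, K:2, L:1, M:2, N:2
Odd-degree vertices: B, C, E, H, J, L.

6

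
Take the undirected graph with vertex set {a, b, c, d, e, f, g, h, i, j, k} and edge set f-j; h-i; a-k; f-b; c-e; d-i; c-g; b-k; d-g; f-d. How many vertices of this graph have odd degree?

6

Degrees: a:1, b:2, c:2, d:3, e:1, f:3, g:2, h:1, i:2, j:1, k:2
Odd-degree vertices: a, d, e, f, h, j.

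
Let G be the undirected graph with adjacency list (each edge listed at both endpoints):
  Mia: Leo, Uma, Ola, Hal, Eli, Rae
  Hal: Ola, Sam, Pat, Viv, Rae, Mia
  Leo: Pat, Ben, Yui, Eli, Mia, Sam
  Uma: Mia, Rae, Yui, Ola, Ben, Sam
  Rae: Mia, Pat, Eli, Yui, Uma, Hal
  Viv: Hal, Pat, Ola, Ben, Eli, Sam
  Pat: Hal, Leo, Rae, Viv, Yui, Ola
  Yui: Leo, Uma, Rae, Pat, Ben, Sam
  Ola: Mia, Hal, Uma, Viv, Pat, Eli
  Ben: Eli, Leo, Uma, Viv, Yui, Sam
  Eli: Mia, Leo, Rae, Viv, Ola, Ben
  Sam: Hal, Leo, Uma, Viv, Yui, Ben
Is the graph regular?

Degrees: Mia:6, Hal:6, Leo:6, Uma:6, Rae:6, Viv:6, Pat:6, Yui:6, Ola:6, Ben:6, Eli:6, Sam:6
Every vertex has degree 6, so the graph is 6-regular.

Yes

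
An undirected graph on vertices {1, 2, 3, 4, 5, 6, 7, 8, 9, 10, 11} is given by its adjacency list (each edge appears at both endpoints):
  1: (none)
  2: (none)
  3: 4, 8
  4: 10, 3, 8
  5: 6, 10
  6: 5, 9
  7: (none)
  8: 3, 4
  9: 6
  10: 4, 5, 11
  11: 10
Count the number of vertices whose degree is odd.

4

Degrees: 1:0, 2:0, 3:2, 4:3, 5:2, 6:2, 7:0, 8:2, 9:1, 10:3, 11:1
Odd-degree vertices: 4, 9, 10, 11.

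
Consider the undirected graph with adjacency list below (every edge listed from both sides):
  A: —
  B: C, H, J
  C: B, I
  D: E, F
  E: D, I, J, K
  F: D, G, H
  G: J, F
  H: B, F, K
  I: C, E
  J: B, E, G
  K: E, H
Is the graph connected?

No

Component: {A}
Component: {B, C, D, E, F, G, H, I, J, K}
There are 2 separate components, so the graph is not connected.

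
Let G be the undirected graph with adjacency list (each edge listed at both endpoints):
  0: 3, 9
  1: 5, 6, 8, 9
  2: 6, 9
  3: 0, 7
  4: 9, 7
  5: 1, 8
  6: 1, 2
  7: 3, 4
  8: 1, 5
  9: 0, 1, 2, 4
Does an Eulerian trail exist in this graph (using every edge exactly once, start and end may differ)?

Yes

Degrees: 0:2, 1:4, 2:2, 3:2, 4:2, 5:2, 6:2, 7:2, 8:2, 9:4
Odd-degree vertices: none (0 total).
With 0 odd-degree vertices and all edges in one connected piece, an Eulerian trail exists.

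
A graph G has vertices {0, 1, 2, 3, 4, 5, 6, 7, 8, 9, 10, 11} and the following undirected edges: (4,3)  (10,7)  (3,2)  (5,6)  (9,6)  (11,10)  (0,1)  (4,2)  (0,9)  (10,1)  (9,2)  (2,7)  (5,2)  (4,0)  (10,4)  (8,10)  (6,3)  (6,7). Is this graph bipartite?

No

2-3-4-2 is an odd cycle (length 3), and a bipartite graph can contain only even cycles.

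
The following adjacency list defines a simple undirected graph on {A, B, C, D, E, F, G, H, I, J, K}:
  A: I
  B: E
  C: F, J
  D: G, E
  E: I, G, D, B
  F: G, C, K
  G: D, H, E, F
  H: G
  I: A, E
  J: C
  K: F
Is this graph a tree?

No

|V| = 11, |E| = 11.
Connected but with 11 > 10 edges, so it has a cycle and is not a tree.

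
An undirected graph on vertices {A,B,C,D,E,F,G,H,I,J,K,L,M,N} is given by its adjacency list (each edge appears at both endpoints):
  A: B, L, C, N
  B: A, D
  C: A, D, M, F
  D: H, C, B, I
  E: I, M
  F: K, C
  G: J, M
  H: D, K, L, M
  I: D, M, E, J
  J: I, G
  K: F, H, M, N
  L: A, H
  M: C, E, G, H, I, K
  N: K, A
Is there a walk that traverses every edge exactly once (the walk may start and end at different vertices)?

Degrees: A:4, B:2, C:4, D:4, E:2, F:2, G:2, H:4, I:4, J:2, K:4, L:2, M:6, N:2
Odd-degree vertices: none (0 total).
With 0 odd-degree vertices and all edges in one connected piece, an Eulerian trail exists.

Yes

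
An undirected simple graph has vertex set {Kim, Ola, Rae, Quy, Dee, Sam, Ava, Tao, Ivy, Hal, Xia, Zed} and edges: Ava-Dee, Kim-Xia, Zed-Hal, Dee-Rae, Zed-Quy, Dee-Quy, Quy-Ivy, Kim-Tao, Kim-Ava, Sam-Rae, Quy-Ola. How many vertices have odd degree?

8

Degrees: Kim:3, Ola:1, Rae:2, Quy:4, Dee:3, Sam:1, Ava:2, Tao:1, Ivy:1, Hal:1, Xia:1, Zed:2
Odd-degree vertices: Kim, Ola, Dee, Sam, Tao, Ivy, Hal, Xia.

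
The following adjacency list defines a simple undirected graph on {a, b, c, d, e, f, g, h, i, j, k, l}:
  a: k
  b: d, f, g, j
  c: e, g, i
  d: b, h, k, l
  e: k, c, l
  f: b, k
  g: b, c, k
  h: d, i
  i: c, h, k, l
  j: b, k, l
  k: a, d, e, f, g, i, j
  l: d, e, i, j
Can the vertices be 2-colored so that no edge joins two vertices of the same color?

Partition the vertices as {b, c, h, k, l} vs {a, d, e, f, g, i, j}. Each listed edge has one endpoint in each part, so the graph is bipartite.

Yes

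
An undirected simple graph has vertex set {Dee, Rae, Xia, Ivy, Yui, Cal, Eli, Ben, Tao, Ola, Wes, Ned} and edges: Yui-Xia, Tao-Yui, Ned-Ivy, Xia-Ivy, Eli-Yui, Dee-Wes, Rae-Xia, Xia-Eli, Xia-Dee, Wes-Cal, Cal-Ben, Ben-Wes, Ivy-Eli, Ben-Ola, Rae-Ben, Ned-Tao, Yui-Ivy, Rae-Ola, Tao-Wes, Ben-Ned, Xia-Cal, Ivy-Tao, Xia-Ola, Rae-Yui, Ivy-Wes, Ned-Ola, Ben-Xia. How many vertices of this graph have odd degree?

4

Degrees: Dee:2, Rae:4, Xia:8, Ivy:6, Yui:5, Cal:3, Eli:3, Ben:6, Tao:4, Ola:4, Wes:5, Ned:4
Odd-degree vertices: Yui, Cal, Eli, Wes.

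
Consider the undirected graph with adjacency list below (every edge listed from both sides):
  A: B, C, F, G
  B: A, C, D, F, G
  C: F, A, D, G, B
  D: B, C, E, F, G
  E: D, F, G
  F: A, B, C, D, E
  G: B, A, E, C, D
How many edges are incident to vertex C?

5

Neighbors of C: A, B, D, F, G.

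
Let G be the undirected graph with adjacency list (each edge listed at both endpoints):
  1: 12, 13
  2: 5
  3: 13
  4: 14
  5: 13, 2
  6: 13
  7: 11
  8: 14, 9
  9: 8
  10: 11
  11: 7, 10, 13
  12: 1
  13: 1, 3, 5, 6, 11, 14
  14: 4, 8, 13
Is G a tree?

Yes

|V| = 14, |E| = 13.
Connected and |E| = |V| - 1, which characterizes a tree.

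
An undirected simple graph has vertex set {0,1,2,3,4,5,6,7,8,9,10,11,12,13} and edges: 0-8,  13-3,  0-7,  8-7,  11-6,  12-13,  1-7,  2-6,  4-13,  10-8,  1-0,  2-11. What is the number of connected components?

Component: {5}
Component: {9}
Component: {2, 6, 11}
Component: {3, 4, 12, 13}
Component: {0, 1, 7, 8, 10}

5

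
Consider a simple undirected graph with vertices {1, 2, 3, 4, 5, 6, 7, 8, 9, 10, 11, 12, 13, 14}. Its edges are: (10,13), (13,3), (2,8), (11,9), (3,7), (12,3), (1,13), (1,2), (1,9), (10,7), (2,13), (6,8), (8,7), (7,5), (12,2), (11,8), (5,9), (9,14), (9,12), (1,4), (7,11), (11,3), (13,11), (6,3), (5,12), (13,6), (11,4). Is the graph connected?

Yes

A breadth-first search from 1 visits 1, 2, 13, 9, 4, 12, 8, 11, 6, 10, 3, 14, 5, 7 — all 14 vertices — so the graph is connected.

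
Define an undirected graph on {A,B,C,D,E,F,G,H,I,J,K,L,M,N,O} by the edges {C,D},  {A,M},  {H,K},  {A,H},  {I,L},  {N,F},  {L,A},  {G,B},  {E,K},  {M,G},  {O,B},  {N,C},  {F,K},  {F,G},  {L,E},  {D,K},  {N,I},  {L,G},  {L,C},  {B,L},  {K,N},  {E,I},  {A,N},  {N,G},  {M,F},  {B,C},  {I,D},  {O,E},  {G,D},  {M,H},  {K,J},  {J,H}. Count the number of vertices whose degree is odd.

0

Degrees: A:4, B:4, C:4, D:4, E:4, F:4, G:6, H:4, I:4, J:2, K:6, L:6, M:4, N:6, O:2
Odd-degree vertices: none.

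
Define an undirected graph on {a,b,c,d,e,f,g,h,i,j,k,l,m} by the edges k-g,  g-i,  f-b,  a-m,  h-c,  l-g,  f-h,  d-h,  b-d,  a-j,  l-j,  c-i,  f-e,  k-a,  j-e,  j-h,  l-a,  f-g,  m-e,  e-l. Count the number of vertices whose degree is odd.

0

Degrees: a:4, b:2, c:2, d:2, e:4, f:4, g:4, h:4, i:2, j:4, k:2, l:4, m:2
Odd-degree vertices: none.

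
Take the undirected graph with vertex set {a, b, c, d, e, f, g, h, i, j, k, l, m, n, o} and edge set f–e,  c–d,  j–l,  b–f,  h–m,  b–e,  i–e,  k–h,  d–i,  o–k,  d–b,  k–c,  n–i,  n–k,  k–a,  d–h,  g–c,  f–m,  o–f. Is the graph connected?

Component: {j, l}
Component: {a, b, c, d, e, f, g, h, i, k, m, n, o}
There are 2 separate components, so the graph is not connected.

No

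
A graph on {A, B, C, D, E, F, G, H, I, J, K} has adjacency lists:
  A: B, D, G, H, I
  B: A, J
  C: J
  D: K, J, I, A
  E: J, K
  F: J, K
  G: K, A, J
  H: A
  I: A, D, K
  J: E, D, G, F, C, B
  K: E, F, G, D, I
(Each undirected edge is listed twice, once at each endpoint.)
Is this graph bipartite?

I-D-K-I is an odd cycle (length 3), and a bipartite graph can contain only even cycles.

No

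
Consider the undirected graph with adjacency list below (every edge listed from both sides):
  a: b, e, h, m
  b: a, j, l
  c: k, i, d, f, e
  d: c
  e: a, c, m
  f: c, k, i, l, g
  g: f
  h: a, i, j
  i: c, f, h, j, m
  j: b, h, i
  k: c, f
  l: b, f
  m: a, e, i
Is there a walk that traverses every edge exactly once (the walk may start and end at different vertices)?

Degrees: a:4, b:3, c:5, d:1, e:3, f:5, g:1, h:3, i:5, j:3, k:2, l:2, m:3
Odd-degree vertices: b, c, d, e, f, g, h, i, j, m (10 total).
With 10 odd-degree vertices (more than two), no single trail can use every edge.

No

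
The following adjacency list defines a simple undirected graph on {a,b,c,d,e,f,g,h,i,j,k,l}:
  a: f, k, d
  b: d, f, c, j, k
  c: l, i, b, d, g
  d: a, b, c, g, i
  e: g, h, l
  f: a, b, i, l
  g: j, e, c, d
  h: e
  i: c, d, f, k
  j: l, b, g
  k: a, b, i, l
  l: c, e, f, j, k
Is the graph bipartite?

No

The cycle c-d-g-c has length 3, which is odd, so the graph is not bipartite.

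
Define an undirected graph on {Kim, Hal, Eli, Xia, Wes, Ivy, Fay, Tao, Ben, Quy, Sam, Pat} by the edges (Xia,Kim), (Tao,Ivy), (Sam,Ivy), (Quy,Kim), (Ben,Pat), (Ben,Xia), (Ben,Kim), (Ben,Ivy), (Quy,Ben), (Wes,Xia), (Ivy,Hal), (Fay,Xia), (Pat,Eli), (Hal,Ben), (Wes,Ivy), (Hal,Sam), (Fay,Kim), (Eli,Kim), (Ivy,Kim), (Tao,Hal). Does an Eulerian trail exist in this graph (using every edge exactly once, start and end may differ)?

Degrees: Kim:6, Hal:4, Eli:2, Xia:4, Wes:2, Ivy:6, Fay:2, Tao:2, Ben:6, Quy:2, Sam:2, Pat:2
Odd-degree vertices: none (0 total).
With 0 odd-degree vertices and all edges in one connected piece, an Eulerian trail exists.

Yes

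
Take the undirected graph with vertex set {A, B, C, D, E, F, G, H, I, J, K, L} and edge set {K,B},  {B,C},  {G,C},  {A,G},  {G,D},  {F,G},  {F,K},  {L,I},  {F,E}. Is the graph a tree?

No

|V| = 12, |E| = 9.
It splits into 4 components, so it cannot be a tree.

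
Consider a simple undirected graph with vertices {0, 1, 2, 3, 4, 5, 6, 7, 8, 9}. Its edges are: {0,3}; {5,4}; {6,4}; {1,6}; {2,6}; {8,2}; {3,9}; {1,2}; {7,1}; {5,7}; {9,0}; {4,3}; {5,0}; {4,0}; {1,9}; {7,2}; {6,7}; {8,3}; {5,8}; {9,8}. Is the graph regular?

Degrees: 0:4, 1:4, 2:4, 3:4, 4:4, 5:4, 6:4, 7:4, 8:4, 9:4
All degrees equal 4; the graph is regular.

Yes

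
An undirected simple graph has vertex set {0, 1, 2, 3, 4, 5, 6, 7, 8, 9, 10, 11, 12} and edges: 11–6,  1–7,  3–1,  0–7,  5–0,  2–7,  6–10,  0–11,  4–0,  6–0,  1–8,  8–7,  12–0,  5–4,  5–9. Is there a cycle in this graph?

Yes

The graph has 13 vertices, 15 edges, and 1 connected component.
One cycle is 7-1-8-7.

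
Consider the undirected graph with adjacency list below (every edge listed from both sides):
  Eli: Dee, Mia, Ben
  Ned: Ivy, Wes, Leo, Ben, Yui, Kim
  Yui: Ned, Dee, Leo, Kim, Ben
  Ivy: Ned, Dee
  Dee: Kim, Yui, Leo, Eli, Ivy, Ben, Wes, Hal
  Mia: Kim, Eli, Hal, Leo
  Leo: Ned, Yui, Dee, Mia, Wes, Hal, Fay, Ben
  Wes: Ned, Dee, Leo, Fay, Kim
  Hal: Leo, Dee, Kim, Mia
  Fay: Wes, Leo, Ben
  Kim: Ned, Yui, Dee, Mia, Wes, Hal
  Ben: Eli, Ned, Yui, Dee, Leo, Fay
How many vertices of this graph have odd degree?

Degrees: Eli:3, Ned:6, Yui:5, Ivy:2, Dee:8, Mia:4, Leo:8, Wes:5, Hal:4, Fay:3, Kim:6, Ben:6
Odd-degree vertices: Eli, Yui, Wes, Fay.

4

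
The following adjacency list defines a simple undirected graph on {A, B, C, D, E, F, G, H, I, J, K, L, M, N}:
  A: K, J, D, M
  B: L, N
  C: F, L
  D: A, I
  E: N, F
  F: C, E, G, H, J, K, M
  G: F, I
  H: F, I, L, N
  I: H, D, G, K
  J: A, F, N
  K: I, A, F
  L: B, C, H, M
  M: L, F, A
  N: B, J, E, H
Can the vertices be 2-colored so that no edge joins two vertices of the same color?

Yes

Partition the vertices as {B, C, D, E, G, H, J, K, M} vs {A, F, I, L, N}. Each listed edge has one endpoint in each part, so the graph is bipartite.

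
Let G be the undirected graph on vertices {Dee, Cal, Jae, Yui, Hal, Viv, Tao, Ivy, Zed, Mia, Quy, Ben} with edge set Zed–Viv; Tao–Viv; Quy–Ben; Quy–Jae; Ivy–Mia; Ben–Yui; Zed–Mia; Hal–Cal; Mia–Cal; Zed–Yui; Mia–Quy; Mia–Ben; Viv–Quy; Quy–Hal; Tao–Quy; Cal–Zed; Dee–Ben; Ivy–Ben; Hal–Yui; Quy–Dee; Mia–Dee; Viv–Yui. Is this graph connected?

A breadth-first search from Dee visits Dee, Quy, Mia, Ben, Hal, Viv, Tao, Jae, Ivy, Cal, Zed, Yui — all 12 vertices — so the graph is connected.

Yes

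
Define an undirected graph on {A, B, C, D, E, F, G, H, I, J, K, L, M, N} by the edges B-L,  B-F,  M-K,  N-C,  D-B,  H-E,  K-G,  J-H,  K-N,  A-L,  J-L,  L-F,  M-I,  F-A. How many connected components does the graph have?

Component: {C, G, I, K, M, N}
Component: {A, B, D, E, F, H, J, L}

2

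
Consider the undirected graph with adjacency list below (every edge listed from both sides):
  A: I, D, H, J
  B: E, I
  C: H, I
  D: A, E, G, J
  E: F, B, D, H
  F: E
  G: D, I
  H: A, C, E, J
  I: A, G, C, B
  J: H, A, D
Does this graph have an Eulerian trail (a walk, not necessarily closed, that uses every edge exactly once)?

Degrees: A:4, B:2, C:2, D:4, E:4, F:1, G:2, H:4, I:4, J:3
Odd-degree vertices: F, J (2 total).
The non-isolated vertices are connected and exactly 2 have odd degree, so an Eulerian trail exists (from F to J).

Yes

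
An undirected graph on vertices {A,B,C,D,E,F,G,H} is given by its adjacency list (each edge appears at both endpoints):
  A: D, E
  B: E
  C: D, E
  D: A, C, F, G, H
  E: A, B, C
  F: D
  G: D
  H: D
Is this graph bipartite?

Yes

A valid 2-coloring puts {D, E} on one side and {A, B, C, F, G, H} on the other; every edge crosses between the two sides.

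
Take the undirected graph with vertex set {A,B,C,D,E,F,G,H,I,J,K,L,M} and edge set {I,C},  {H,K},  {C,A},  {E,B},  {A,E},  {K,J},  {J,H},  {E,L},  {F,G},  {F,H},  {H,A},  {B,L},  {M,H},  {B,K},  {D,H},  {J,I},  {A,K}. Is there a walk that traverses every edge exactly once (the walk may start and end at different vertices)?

Degrees: A:4, B:3, C:2, D:1, E:3, F:2, G:1, H:6, I:2, J:3, K:4, L:2, M:1
Odd-degree vertices: B, D, E, G, J, M (6 total).
With 6 odd-degree vertices (more than two), no single trail can use every edge.

No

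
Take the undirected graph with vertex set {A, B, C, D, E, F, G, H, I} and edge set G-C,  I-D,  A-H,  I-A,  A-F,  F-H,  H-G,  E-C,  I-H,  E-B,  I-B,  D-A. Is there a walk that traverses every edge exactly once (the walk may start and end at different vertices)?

Degrees: A:4, B:2, C:2, D:2, E:2, F:2, G:2, H:4, I:4
Odd-degree vertices: none (0 total).
The non-isolated vertices are connected and exactly 0 have odd degree, so an Eulerian trail exists.

Yes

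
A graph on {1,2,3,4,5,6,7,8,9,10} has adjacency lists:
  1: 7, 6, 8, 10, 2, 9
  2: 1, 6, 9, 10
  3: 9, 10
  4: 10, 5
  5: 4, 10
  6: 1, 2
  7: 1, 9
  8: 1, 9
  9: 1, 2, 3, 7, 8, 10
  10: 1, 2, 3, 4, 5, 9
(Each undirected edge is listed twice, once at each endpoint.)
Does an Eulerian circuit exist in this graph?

Yes

Degrees: 1:6, 2:4, 3:2, 4:2, 5:2, 6:2, 7:2, 8:2, 9:6, 10:6
All degrees are even and the non-isolated vertices are connected — an Eulerian circuit exists.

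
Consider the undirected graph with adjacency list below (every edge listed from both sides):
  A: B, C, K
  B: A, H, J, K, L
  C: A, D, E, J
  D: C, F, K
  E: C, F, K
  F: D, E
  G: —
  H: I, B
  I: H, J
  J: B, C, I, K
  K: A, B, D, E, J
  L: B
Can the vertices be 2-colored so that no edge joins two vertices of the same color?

No

A-K-B-A is an odd cycle (length 3), and a bipartite graph can contain only even cycles.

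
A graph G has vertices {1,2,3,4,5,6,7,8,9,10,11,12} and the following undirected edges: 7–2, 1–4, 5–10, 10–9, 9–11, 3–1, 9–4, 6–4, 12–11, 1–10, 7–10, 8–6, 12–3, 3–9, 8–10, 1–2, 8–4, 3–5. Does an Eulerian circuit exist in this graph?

No

Degrees: 1:4, 2:2, 3:4, 4:4, 5:2, 6:2, 7:2, 8:3, 9:4, 10:5, 11:2, 12:2
8, 10 have odd degree; an Eulerian circuit needs every degree to be even, so none exists.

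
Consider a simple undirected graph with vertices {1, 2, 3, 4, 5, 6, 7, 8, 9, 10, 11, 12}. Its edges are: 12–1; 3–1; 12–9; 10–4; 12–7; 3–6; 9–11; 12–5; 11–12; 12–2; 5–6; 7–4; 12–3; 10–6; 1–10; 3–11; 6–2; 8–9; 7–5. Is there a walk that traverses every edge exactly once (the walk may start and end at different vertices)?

No

Degrees: 1:3, 2:2, 3:4, 4:2, 5:3, 6:4, 7:3, 8:1, 9:3, 10:3, 11:3, 12:7
Odd-degree vertices: 1, 5, 7, 8, 9, 10, 11, 12 (8 total).
An Eulerian trail requires 0 or 2 odd-degree vertices; here there are 8.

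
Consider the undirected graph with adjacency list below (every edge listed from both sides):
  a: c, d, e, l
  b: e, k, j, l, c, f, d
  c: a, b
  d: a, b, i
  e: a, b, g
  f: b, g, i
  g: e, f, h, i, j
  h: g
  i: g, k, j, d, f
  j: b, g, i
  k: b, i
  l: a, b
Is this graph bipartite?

No

The cycle j-i-g-j has length 3, which is odd, so the graph is not bipartite.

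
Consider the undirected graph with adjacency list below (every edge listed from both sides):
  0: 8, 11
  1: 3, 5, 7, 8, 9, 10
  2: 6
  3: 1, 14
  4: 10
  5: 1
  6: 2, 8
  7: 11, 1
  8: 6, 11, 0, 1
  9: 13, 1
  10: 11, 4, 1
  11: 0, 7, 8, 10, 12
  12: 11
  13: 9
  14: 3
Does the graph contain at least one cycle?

Yes

|V| = 15, |E| = 17, number of components = 1.
One cycle is 1-10-11-7-1.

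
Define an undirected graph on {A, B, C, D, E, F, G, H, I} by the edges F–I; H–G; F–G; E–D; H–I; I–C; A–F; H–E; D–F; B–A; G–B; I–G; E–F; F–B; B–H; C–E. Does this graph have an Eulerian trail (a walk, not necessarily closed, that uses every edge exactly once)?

Degrees: A:2, B:4, C:2, D:2, E:4, F:6, G:4, H:4, I:4
Odd-degree vertices: none (0 total).
The non-isolated vertices are connected and exactly 0 have odd degree, so an Eulerian trail exists.

Yes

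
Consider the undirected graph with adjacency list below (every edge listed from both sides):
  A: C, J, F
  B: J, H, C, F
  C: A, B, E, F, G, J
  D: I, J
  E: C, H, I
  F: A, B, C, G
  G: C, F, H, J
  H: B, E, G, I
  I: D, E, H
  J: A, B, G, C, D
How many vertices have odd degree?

Degrees: A:3, B:4, C:6, D:2, E:3, F:4, G:4, H:4, I:3, J:5
Odd-degree vertices: A, E, I, J.

4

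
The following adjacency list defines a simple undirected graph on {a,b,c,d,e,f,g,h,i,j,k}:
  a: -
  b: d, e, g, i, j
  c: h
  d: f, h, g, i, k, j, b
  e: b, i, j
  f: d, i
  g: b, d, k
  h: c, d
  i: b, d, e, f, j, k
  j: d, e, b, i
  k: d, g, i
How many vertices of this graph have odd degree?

6

Degrees: a:0, b:5, c:1, d:7, e:3, f:2, g:3, h:2, i:6, j:4, k:3
Odd-degree vertices: b, c, d, e, g, k.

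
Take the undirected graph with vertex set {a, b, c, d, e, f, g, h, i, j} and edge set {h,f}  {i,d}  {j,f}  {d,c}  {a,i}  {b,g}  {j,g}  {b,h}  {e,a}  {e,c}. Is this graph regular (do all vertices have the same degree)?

Yes

Degrees: a:2, b:2, c:2, d:2, e:2, f:2, g:2, h:2, i:2, j:2
Every vertex has degree 2, so the graph is 2-regular.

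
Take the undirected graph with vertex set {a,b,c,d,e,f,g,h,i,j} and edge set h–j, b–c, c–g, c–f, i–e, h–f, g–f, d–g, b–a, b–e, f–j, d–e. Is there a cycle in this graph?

Yes

The graph has 10 vertices, 12 edges, and 1 connected component.
Since 12 > 10 - 1, a cycle must exist; for instance f-j-h-f.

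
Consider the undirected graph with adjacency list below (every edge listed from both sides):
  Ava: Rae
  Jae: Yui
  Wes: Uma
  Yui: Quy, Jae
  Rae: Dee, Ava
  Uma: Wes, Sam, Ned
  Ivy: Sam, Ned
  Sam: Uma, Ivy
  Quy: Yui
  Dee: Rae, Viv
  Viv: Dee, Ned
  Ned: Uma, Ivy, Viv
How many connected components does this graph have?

Component: {Jae, Yui, Quy}
Component: {Ava, Wes, Rae, Uma, Ivy, Sam, Dee, Viv, Ned}

2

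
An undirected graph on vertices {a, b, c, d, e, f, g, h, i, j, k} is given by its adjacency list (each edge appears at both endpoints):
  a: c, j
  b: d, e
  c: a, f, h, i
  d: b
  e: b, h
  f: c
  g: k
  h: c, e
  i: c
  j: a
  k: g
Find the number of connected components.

2

Component: {g, k}
Component: {a, b, c, d, e, f, h, i, j}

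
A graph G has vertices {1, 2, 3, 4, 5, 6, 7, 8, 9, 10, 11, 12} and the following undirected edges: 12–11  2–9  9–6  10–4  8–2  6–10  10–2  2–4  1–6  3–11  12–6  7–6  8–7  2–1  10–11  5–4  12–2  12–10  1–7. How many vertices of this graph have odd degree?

Degrees: 1:3, 2:6, 3:1, 4:3, 5:1, 6:5, 7:3, 8:2, 9:2, 10:5, 11:3, 12:4
Odd-degree vertices: 1, 3, 4, 5, 6, 7, 10, 11.

8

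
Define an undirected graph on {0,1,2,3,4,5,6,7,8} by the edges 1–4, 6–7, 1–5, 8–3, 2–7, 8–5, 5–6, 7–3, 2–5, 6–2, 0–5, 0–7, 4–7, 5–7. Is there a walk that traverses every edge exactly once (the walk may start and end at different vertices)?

Yes

Degrees: 0:2, 1:2, 2:3, 3:2, 4:2, 5:6, 6:3, 7:6, 8:2
Odd-degree vertices: 2, 6 (2 total).
With 2 odd-degree vertices and all edges in one connected piece, an Eulerian trail exists (from 2 to 6).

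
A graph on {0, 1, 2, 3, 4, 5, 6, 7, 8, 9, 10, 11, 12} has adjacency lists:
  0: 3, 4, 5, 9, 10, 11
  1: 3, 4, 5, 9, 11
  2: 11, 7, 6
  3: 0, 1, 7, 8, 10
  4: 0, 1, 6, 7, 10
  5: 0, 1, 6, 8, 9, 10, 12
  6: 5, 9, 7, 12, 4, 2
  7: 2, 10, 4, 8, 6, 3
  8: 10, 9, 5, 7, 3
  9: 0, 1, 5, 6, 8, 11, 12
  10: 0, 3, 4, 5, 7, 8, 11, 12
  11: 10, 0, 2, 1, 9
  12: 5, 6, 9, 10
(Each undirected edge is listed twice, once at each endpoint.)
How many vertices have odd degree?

8

Degrees: 0:6, 1:5, 2:3, 3:5, 4:5, 5:7, 6:6, 7:6, 8:5, 9:7, 10:8, 11:5, 12:4
Odd-degree vertices: 1, 2, 3, 4, 5, 8, 9, 11.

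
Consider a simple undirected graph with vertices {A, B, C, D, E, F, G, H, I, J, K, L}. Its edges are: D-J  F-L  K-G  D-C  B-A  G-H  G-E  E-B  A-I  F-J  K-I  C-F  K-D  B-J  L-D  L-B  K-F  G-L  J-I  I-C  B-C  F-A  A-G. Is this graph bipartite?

A valid 2-coloring puts {B, D, F, G, I} on one side and {A, C, E, H, J, K, L} on the other; every edge crosses between the two sides.

Yes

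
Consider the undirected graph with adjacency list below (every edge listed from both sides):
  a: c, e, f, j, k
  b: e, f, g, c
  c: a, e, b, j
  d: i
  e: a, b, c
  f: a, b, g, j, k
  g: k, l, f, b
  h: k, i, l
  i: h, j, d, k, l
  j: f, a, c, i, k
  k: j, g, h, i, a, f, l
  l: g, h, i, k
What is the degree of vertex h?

3

Neighbors of h: i, k, l.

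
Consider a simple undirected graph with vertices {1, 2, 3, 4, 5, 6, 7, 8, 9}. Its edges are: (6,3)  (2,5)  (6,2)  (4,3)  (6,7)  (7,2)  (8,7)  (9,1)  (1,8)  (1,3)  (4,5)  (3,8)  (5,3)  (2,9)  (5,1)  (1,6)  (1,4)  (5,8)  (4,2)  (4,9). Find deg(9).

Neighbors of 9: 1, 2, 4.

3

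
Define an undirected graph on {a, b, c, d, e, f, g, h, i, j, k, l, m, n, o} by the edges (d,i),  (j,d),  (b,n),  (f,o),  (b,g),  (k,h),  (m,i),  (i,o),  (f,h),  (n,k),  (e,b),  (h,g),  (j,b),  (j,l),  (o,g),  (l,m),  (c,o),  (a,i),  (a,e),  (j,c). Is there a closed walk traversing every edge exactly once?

Degrees: a:2, b:4, c:2, d:2, e:2, f:2, g:3, h:3, i:4, j:4, k:2, l:2, m:2, n:2, o:4
Vertices with odd degree: g, h. An Eulerian circuit requires all degrees even.

No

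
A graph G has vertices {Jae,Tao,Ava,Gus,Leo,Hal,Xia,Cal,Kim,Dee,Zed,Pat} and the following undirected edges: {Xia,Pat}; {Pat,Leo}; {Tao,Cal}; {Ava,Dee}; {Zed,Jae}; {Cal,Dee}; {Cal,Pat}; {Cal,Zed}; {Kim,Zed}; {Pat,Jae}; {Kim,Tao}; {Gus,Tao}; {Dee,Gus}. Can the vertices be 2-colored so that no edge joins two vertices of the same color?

Yes

A valid 2-coloring puts {Tao, Hal, Dee, Zed, Pat} on one side and {Jae, Ava, Gus, Leo, Xia, Cal, Kim} on the other; every edge crosses between the two sides.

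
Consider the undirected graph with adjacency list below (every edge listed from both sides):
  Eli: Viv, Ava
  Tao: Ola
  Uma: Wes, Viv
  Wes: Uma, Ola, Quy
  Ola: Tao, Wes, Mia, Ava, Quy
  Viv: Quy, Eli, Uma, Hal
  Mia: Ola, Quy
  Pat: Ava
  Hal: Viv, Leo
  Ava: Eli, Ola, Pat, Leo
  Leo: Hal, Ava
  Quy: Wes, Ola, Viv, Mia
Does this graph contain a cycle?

Yes

The graph has 12 vertices, 16 edges, and 1 connected component.
Since 16 > 12 - 1, a cycle must exist; for instance Viv-Quy-Ola-Wes-Uma-Viv.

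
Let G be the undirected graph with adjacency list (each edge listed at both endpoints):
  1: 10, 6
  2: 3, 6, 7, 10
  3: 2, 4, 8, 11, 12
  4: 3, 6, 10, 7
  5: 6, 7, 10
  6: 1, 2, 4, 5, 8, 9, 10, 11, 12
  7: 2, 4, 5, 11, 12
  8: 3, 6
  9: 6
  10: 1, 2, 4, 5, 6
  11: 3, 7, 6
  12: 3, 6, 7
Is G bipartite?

No

The cycle 5-10-6-5 has length 3, which is odd, so the graph is not bipartite.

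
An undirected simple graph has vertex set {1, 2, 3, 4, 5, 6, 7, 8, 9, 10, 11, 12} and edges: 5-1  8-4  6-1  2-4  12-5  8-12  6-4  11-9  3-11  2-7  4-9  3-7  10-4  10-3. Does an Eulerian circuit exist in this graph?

No

Degrees: 1:2, 2:2, 3:3, 4:5, 5:2, 6:2, 7:2, 8:2, 9:2, 10:2, 11:2, 12:2
Vertices with odd degree: 3, 4. An Eulerian circuit requires all degrees even.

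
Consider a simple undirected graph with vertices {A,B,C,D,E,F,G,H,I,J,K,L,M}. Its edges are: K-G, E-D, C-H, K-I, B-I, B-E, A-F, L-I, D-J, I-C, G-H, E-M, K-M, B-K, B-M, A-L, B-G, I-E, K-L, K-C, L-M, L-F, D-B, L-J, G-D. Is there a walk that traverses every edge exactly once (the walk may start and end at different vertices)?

Degrees: A:2, B:6, C:3, D:4, E:4, F:2, G:4, H:2, I:5, J:2, K:6, L:6, M:4
Odd-degree vertices: C, I (2 total).
The non-isolated vertices are connected and exactly 2 have odd degree, so an Eulerian trail exists (from C to I).

Yes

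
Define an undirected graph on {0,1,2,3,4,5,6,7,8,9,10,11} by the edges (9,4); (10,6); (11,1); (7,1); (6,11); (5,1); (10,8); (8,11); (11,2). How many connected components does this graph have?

4

Component: {0}
Component: {3}
Component: {4, 9}
Component: {1, 2, 5, 6, 7, 8, 10, 11}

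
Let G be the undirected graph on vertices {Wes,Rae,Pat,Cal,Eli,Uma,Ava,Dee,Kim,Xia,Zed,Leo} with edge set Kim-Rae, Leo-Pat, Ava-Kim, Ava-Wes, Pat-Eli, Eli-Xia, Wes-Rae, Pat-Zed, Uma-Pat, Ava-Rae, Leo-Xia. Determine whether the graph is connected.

Component: {Cal}
Component: {Dee}
Component: {Wes, Rae, Ava, Kim}
Component: {Pat, Eli, Uma, Xia, Zed, Leo}
No edge joins these 4 groups, so the graph is disconnected.

No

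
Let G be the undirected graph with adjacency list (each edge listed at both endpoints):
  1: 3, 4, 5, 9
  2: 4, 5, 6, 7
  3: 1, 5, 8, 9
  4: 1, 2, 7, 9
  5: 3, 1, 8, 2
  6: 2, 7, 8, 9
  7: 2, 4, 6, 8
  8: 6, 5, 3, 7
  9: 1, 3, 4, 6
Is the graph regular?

Degrees: 1:4, 2:4, 3:4, 4:4, 5:4, 6:4, 7:4, 8:4, 9:4
Every vertex has degree 4, so the graph is 4-regular.

Yes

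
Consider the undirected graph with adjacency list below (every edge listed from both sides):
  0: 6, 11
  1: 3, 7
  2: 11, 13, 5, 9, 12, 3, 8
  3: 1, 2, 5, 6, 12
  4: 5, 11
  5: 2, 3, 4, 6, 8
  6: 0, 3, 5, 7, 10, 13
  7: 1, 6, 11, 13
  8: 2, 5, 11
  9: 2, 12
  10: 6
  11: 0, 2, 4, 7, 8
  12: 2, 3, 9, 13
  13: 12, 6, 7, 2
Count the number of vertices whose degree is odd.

6

Degrees: 0:2, 1:2, 2:7, 3:5, 4:2, 5:5, 6:6, 7:4, 8:3, 9:2, 10:1, 11:5, 12:4, 13:4
Odd-degree vertices: 2, 3, 5, 8, 10, 11.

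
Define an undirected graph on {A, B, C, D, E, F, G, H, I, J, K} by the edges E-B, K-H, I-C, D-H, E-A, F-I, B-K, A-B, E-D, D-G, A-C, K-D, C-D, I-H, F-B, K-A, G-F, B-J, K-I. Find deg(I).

4

Neighbors of I: C, F, H, K.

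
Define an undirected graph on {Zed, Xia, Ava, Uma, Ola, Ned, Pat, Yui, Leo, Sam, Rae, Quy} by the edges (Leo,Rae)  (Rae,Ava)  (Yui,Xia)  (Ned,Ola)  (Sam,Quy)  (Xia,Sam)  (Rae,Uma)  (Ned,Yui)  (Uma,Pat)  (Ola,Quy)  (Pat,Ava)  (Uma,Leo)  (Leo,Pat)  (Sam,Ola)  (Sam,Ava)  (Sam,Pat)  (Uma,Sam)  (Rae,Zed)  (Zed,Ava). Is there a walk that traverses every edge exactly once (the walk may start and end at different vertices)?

Yes

Degrees: Zed:2, Xia:2, Ava:4, Uma:4, Ola:3, Ned:2, Pat:4, Yui:2, Leo:3, Sam:6, Rae:4, Quy:2
Odd-degree vertices: Ola, Leo (2 total).
The non-isolated vertices are connected and exactly 2 have odd degree, so an Eulerian trail exists (from Ola to Leo).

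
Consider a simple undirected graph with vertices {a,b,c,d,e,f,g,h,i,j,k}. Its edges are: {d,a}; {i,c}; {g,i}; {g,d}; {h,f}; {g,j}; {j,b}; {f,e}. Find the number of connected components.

Component: {k}
Component: {e, f, h}
Component: {a, b, c, d, g, i, j}

3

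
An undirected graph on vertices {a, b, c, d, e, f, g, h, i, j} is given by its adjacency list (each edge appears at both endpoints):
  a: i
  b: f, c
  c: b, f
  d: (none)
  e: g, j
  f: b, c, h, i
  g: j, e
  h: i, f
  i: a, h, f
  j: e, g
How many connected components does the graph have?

Component: {d}
Component: {e, g, j}
Component: {a, b, c, f, h, i}

3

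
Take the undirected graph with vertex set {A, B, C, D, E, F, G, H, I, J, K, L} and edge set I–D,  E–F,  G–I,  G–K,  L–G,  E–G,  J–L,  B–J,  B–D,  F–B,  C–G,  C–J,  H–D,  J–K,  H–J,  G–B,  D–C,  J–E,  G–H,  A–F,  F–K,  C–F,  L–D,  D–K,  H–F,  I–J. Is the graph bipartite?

Partition the vertices as {D, F, G, J} vs {A, B, C, E, H, I, K, L}. Each listed edge has one endpoint in each part, so the graph is bipartite.

Yes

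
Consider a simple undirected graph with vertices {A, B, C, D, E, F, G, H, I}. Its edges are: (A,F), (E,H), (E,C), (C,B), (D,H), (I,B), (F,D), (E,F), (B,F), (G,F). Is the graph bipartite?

Color {C, F, H, I} black and {A, B, D, E, G} white. No edge joins two same-colored vertices, so the graph is bipartite.

Yes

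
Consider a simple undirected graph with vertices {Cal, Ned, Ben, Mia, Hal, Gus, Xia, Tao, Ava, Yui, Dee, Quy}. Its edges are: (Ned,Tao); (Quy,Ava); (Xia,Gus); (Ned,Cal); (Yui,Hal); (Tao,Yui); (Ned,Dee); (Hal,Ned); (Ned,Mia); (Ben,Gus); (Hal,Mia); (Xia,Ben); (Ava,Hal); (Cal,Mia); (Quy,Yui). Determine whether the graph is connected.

Component: {Ben, Gus, Xia}
Component: {Cal, Ned, Mia, Hal, Tao, Ava, Yui, Dee, Quy}
There are 2 separate components, so the graph is not connected.

No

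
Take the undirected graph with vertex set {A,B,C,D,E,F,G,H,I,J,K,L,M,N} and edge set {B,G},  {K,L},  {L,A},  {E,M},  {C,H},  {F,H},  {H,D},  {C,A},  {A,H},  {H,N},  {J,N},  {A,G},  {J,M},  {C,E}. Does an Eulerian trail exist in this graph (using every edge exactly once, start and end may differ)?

No

Degrees: A:4, B:1, C:3, D:1, E:2, F:1, G:2, H:5, I:0, J:2, K:1, L:2, M:2, N:2
Odd-degree vertices: B, C, D, F, H, K (6 total).
An Eulerian trail requires 0 or 2 odd-degree vertices; here there are 6.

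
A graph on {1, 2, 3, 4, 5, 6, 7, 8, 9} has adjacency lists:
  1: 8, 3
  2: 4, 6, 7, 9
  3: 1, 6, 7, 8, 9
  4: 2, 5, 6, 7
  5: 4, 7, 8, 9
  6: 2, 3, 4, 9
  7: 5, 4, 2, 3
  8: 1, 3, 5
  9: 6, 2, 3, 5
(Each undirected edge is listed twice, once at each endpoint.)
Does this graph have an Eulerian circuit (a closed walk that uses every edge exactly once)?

No

Degrees: 1:2, 2:4, 3:5, 4:4, 5:4, 6:4, 7:4, 8:3, 9:4
3, 8 have odd degree; an Eulerian circuit needs every degree to be even, so none exists.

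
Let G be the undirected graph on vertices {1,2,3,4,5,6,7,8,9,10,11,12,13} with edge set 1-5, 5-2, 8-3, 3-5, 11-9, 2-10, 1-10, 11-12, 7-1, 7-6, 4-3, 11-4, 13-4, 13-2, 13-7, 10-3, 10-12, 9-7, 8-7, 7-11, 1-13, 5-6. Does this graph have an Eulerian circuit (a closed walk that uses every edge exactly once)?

Degrees: 1:4, 2:3, 3:4, 4:3, 5:4, 6:2, 7:6, 8:2, 9:2, 10:4, 11:4, 12:2, 13:4
2, 4 have odd degree; an Eulerian circuit needs every degree to be even, so none exists.

No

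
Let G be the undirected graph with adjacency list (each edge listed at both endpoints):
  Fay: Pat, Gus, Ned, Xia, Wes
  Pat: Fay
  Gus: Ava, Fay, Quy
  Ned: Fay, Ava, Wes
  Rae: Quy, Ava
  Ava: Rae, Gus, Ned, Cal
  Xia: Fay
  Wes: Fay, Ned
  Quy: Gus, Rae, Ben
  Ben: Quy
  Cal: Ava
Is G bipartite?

Ned-Wes-Fay-Ned is an odd cycle (length 3), and a bipartite graph can contain only even cycles.

No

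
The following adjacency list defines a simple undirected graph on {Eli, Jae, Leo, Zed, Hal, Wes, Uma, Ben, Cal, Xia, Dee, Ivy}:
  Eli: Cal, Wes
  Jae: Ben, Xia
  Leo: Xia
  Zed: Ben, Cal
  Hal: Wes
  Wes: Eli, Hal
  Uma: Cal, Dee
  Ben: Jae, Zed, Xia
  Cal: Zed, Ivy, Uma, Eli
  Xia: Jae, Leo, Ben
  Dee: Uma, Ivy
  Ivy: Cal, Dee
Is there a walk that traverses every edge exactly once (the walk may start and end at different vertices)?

No

Degrees: Eli:2, Jae:2, Leo:1, Zed:2, Hal:1, Wes:2, Uma:2, Ben:3, Cal:4, Xia:3, Dee:2, Ivy:2
Odd-degree vertices: Leo, Hal, Ben, Xia (4 total).
With 4 odd-degree vertices (more than two), no single trail can use every edge.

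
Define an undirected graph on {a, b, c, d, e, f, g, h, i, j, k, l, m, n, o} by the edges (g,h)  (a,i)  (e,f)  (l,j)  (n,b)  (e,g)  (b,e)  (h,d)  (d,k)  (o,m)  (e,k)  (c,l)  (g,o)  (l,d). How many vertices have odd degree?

10

Degrees: a:1, b:2, c:1, d:3, e:4, f:1, g:3, h:2, i:1, j:1, k:2, l:3, m:1, n:1, o:2
Odd-degree vertices: a, c, d, f, g, i, j, l, m, n.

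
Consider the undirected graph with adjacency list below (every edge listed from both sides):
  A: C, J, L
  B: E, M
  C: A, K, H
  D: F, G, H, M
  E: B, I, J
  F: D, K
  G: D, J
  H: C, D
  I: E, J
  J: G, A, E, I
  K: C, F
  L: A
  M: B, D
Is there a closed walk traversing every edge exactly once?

No

Degrees: A:3, B:2, C:3, D:4, E:3, F:2, G:2, H:2, I:2, J:4, K:2, L:1, M:2
A, C, E, L have odd degree; an Eulerian circuit needs every degree to be even, so none exists.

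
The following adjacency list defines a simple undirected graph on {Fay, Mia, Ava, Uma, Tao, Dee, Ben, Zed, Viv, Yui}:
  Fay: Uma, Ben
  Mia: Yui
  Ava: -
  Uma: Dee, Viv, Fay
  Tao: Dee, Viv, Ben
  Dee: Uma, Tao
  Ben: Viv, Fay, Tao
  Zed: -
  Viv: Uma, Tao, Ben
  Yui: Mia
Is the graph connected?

Component: {Ava}
Component: {Zed}
Component: {Mia, Yui}
Component: {Fay, Uma, Tao, Dee, Ben, Viv}
No edge joins these 4 groups, so the graph is disconnected.

No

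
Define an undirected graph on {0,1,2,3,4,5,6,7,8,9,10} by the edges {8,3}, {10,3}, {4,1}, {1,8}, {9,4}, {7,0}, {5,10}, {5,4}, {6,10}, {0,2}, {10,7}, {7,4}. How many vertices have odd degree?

Degrees: 0:2, 1:2, 2:1, 3:2, 4:4, 5:2, 6:1, 7:3, 8:2, 9:1, 10:4
Odd-degree vertices: 2, 6, 7, 9.

4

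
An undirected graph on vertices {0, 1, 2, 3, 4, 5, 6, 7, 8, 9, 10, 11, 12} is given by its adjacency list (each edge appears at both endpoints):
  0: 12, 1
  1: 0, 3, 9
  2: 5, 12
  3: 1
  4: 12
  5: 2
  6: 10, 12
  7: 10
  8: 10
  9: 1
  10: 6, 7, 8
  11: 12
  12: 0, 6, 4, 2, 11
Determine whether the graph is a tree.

|V| = 13, |E| = 12.
Connected and |E| = |V| - 1, which characterizes a tree.

Yes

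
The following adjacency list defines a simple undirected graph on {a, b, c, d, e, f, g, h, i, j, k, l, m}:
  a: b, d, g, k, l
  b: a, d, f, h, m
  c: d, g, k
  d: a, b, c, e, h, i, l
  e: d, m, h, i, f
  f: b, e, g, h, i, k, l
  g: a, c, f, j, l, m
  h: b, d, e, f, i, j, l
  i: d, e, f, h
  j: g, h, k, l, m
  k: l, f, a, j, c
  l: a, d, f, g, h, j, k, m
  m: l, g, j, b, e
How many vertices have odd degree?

Degrees: a:5, b:5, c:3, d:7, e:5, f:7, g:6, h:7, i:4, j:5, k:5, l:8, m:5
Odd-degree vertices: a, b, c, d, e, f, h, j, k, m.

10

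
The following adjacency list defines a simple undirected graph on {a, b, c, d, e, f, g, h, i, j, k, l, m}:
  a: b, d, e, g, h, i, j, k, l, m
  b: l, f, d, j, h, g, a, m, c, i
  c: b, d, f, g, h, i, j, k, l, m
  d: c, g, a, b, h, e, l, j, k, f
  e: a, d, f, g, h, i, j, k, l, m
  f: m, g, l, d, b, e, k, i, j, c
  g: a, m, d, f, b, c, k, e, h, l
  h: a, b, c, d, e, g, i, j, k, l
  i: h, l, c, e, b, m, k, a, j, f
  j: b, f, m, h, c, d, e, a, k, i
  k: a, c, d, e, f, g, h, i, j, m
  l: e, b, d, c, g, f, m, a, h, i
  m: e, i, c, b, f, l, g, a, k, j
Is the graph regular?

Degrees: a:10, b:10, c:10, d:10, e:10, f:10, g:10, h:10, i:10, j:10, k:10, l:10, m:10
Every vertex has degree 10, so the graph is 10-regular.

Yes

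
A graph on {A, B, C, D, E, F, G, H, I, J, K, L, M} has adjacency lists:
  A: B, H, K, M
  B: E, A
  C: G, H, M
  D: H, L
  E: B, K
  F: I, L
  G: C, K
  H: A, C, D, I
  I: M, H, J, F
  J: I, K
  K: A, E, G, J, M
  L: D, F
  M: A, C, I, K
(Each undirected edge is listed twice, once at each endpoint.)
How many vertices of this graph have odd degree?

Degrees: A:4, B:2, C:3, D:2, E:2, F:2, G:2, H:4, I:4, J:2, K:5, L:2, M:4
Odd-degree vertices: C, K.

2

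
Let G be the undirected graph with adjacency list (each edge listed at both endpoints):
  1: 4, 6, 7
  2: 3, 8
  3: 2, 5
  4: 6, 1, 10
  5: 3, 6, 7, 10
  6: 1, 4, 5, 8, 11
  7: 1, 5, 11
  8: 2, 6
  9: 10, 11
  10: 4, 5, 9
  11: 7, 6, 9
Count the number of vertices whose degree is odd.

6

Degrees: 1:3, 2:2, 3:2, 4:3, 5:4, 6:5, 7:3, 8:2, 9:2, 10:3, 11:3
Odd-degree vertices: 1, 4, 6, 7, 10, 11.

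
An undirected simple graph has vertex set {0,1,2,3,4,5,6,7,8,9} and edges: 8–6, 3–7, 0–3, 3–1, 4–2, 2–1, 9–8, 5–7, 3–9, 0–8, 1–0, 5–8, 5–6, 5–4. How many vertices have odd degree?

2

Degrees: 0:3, 1:3, 2:2, 3:4, 4:2, 5:4, 6:2, 7:2, 8:4, 9:2
Odd-degree vertices: 0, 1.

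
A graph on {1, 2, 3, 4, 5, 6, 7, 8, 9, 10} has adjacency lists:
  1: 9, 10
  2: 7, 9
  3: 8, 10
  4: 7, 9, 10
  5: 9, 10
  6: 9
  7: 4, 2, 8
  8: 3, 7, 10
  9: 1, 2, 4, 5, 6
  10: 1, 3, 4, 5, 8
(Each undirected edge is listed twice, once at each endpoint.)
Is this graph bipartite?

The cycle 8-3-10-8 has length 3, which is odd, so the graph is not bipartite.

No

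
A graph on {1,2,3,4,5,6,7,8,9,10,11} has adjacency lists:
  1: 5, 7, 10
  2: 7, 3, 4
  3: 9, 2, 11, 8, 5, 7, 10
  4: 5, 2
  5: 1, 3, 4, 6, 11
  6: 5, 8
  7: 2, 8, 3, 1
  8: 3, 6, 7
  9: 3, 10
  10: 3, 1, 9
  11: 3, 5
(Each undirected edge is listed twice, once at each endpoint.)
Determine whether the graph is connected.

A breadth-first search from 1 visits 1, 10, 5, 7, 3, 9, 6, 4, 11, 2, 8 — all 11 vertices — so the graph is connected.

Yes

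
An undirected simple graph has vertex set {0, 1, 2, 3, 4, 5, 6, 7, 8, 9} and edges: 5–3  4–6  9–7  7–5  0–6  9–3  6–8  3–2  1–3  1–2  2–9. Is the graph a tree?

No

The graph has 10 vertices and 11 edges.
It splits into 2 components, so it cannot be a tree.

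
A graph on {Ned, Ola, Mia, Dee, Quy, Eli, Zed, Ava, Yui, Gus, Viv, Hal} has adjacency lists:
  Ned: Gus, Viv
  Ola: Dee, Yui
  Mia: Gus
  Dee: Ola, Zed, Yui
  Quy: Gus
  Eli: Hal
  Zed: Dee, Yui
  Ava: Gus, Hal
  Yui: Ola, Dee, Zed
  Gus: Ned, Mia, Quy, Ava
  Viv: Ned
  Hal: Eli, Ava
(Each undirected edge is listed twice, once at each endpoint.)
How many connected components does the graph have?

2

Component: {Ola, Dee, Zed, Yui}
Component: {Ned, Mia, Quy, Eli, Ava, Gus, Viv, Hal}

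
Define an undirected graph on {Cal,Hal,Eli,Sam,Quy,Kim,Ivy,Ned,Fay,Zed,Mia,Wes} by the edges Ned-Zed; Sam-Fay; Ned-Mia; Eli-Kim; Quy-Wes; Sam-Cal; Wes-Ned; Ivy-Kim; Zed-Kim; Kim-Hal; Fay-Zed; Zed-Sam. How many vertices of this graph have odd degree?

Degrees: Cal:1, Hal:1, Eli:1, Sam:3, Quy:1, Kim:4, Ivy:1, Ned:3, Fay:2, Zed:4, Mia:1, Wes:2
Odd-degree vertices: Cal, Hal, Eli, Sam, Quy, Ivy, Ned, Mia.

8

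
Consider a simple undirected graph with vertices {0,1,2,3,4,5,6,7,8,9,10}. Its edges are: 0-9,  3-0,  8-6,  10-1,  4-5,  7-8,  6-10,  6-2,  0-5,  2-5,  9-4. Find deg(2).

Neighbors of 2: 5, 6.

2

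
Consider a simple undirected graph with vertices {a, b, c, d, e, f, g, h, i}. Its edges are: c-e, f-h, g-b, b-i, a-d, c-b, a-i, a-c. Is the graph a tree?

The graph has 9 vertices and 8 edges.
It splits into 2 components, so it cannot be a tree.

No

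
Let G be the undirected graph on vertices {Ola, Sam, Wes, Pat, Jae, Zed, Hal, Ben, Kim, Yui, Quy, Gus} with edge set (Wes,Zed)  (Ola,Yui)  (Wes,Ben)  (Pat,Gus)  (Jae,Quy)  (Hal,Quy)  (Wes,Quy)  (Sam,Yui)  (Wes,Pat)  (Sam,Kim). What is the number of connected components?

2

Component: {Ola, Sam, Kim, Yui}
Component: {Wes, Pat, Jae, Zed, Hal, Ben, Quy, Gus}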